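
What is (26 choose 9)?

3124550

C(26,9) = (26·25·24·23·22·21·20·19·18) / 9! = 1133836704000 / 362880 = 3124550.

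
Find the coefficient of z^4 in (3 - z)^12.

The general term is C(12,j)·(3)^j·(-z)^(12-j); the z^4 term has j = 8.
C(12,8) = 495.
Coefficient = C(12,8) · 3^8 = 495 · 6561 = 3247695.

3247695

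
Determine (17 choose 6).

12376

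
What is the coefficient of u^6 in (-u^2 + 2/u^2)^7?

-84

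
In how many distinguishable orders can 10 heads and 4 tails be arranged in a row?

Choose positions for the heads: C(14,10) = 1001.

1001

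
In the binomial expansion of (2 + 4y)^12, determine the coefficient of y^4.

32440320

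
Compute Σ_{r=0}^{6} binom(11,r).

1486

1 + 11 + 55 + 165 + 330 + 462 + 462 = 1486.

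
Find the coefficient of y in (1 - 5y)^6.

-30

The general term is C(6,j)·(1)^j·(-5y)^(6-j); the y^1 term has j = 5.
C(6,5) = 6.
Coefficient = C(6,5) · (-5)^1 = 6 · (-5) = -30.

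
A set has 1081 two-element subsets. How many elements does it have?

n(n−1)/2 = 1081 ⇒ n(n−1) = 2162. Since 47·46 = 2162, n = 47.

47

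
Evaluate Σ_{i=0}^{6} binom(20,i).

60460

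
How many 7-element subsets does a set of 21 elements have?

C(21,7) = (21·20·19·18·17·16·15) / 7! = 586051200 / 5040 = 116280.

116280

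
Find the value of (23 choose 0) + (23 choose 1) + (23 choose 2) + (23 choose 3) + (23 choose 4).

1 + 23 + 253 + 1771 + 8855 = 10903.

10903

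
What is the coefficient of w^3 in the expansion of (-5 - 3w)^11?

The general term is C(11,j)·(-5)^j·(-3w)^(11-j); the w^3 term has j = 8.
C(11,8) = 165.
Coefficient = C(11,8) · (-5)^8 · (-3)^3 = 165 · 390625 · (-27) = -1740234375.

-1740234375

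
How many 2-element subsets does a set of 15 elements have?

C(15,2) = (15·14) / 2! = 210 / 2 = 105.

105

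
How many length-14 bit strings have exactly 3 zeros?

364

Choose the 3 positions: C(14,3) = 364.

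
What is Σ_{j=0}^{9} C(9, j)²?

48620

Σ C(9,j)² is the coefficient of x^9 in (1+x)^9(1+x)^9 = (1+x)^18, i.e. C(18,9) = 48620.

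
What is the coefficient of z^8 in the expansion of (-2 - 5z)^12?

The general term is C(12,j)·(-2)^j·(-5z)^(12-j); the z^8 term has j = 4.
C(12,4) = 495.
Coefficient = C(12,4) · (-2)^4 · (-5)^8 = 495 · 16 · 390625 = 3093750000.

3093750000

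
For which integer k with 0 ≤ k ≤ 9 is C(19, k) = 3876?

4

C(19,k) increases on 0 ≤ k ≤ 9. C(19,3) = 969 and C(19,4) = 3876, so k = 4.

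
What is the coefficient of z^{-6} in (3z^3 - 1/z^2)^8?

General term: C(8,j)·(3z^3)^j·(-1/z^2)^(8-j), with z-exponent 3j − 2(8−j) = 5j − 16.
Set 5j − 16 = -6: j = 2.
C(8,2) = 28; 3^2 = 9; (-1)^6 = 1.
Coefficient = 28 · 9 · 1 = 252.

252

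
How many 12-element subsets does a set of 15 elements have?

455

C(15,12) = C(15,3) by symmetry.
C(15,3) = (15·14·13) / 3! = 2730 / 6 = 455.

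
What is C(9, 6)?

C(9,6) = C(9,3) by symmetry.
C(9,3) = (9·8·7) / 3! = 504 / 6 = 84.

84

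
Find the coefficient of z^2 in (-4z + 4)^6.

61440

The general term is C(6,j)·(-4z)^j·(4)^(6-j); the z^2 term has j = 2.
C(6,2) = 15.
Coefficient = C(6,2) · (-4)^2 · 4^4 = 15 · 16 · 256 = 61440.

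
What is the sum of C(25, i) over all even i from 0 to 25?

Even-i terms of row 25 sum to 2^24 = 16777216.

16777216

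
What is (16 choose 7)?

11440

C(16,7) = (16·15·14·13·12·11·10) / 7! = 57657600 / 5040 = 11440.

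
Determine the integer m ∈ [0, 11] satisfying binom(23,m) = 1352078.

11

C(23,m) increases on 0 ≤ m ≤ 11. C(23,10) = 1144066 and C(23,11) = 1352078, so m = 11.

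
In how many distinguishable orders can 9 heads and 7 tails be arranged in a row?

11440

Choose positions for the heads: C(16,9) = 11440.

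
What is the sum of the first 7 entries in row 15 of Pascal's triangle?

1 + 15 + 105 + 455 + 1365 + 3003 + 5005 = 9949.

9949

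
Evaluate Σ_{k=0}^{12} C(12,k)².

2704156

By Vandermonde's identity, Σ C(12,k)² = C(24,12) = 2704156.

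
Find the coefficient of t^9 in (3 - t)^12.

-5940

The general term is C(12,j)·(3)^j·(-t)^(12-j); the t^9 term has j = 3.
C(12,3) = 220.
Coefficient = C(12,3) · 3^3 · (-1)^9 = 220 · 27 · (-1) = -5940.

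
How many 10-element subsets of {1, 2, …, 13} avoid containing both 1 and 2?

121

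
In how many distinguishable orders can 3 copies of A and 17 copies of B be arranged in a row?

1140

Choose positions for the A's: C(20,3) = 1140.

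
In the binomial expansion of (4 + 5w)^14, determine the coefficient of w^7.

4392960000000

The general term is C(14,j)·(4)^j·(5w)^(14-j); the w^7 term has j = 7.
C(14,7) = 3432.
Coefficient = C(14,7) · 4^7 · 5^7 = 3432 · 16384 · 78125 = 4392960000000.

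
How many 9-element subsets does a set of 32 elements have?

C(32,9) = (32·31·30·29·28·27·26·25·24) / 9! = 10178348544000 / 362880 = 28048800.

28048800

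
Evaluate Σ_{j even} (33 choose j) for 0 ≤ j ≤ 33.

4294967296

Even-j terms of row 33 sum to 2^32 = 4294967296.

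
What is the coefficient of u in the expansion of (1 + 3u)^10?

30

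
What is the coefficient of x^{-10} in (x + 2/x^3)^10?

8064

General term: C(10,j)·(x)^j·(2/x^3)^(10-j), with x-exponent 1j − 3(10−j) = 4j − 30.
Set 4j − 30 = -10: j = 5.
C(10,5) = 252; 1^5 = 1; 2^5 = 32.
Coefficient = 252 · 1 · 32 = 8064.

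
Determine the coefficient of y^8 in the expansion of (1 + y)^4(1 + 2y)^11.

Coefficient of y^8 = Σ_{j} C(4,j)·1^j·C(11,8-j)·2^(8-j) for j from 0 to 4.
= 42240 + 168960 + 177408 + 59136 + 5280 = 453024.

453024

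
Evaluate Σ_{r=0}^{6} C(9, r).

1 + 9 + 36 + 84 + 126 + 126 + 84 = 466.

466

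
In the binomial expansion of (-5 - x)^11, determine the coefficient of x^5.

The general term is C(11,j)·(-5)^j·(-x)^(11-j); the x^5 term has j = 6.
C(11,6) = 462.
Coefficient = C(11,6) · (-5)^6 · (-1)^5 = 462 · 15625 · (-1) = -7218750.

-7218750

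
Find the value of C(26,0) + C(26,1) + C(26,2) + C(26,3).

1 + 26 + 325 + 2600 = 2952.

2952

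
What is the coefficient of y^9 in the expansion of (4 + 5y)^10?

78125000

The general term is C(10,j)·(4)^j·(5y)^(10-j); the y^9 term has j = 1.
C(10,1) = 10.
Coefficient = C(10,1) · 4^1 · 5^9 = 10 · 4 · 1953125 = 78125000.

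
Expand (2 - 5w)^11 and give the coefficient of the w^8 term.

515625000

The general term is C(11,j)·(2)^j·(-5w)^(11-j); the w^8 term has j = 3.
C(11,3) = 165.
Coefficient = C(11,3) · 2^3 · (-5)^8 = 165 · 8 · 390625 = 515625000.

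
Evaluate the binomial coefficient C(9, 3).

84

C(9,3) = (9·8·7) / 3! = 504 / 6 = 84.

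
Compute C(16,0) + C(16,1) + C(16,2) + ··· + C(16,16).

65536

Setting x = 1 in (1+x)^16 gives Σ C(16,i) = 2^16 = 65536.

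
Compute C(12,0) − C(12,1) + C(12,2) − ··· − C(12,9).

The partial alternating sum Σ_{k=0}^{9} (−1)^k C(12,k) = (−1)^9 C(11,9) = -55.

-55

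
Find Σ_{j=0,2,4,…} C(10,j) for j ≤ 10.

Even-j terms of row 10 sum to 2^9 = 512.

512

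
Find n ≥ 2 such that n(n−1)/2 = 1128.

n(n−1)/2 = 1128 ⇒ n(n−1) = 2256. Since 48·47 = 2256, n = 48.

48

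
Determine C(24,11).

C(24,11) = (24·23·22·21·20·19·18·17·16·15·14) / 11! = 99638080819200 / 39916800 = 2496144.

2496144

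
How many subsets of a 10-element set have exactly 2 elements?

Choose the 2 positions: C(10,2) = 45.

45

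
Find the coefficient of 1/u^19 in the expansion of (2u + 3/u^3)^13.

270208224

General term: C(13,j)·(2u)^j·(3/u^3)^(13-j), with u-exponent 1j − 3(13−j) = 4j − 39.
Set 4j − 39 = -19: j = 5.
C(13,5) = 1287; 2^5 = 32; 3^8 = 6561.
Coefficient = 1287 · 32 · 6561 = 270208224.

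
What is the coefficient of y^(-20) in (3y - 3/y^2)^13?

General term: C(13,j)·(3y)^j·(-3/y^2)^(13-j), with y-exponent 1j − 2(13−j) = 3j − 26.
Set 3j − 26 = -20: j = 2.
C(13,2) = 78; 3^2 = 9; (-3)^11 = -177147.
Coefficient = 78 · 9 · (-177147) = -124357194.

-124357194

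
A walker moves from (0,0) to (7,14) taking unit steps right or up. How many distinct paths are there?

116280

Each path is a sequence of 21 steps with 7 rights: C(21,7) = 116280.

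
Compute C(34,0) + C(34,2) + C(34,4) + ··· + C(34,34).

8589934592

Even-i terms of row 34 sum to 2^33 = 8589934592.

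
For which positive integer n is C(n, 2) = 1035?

46

n(n−1)/2 = 1035 ⇒ n(n−1) = 2070. Since 46·45 = 2070, n = 46.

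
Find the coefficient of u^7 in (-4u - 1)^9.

The general term is C(9,j)·(-4u)^j·(-1)^(9-j); the u^7 term has j = 7.
C(9,7) = 36.
Coefficient = C(9,7) · (-4)^7 = 36 · (-16384) = -589824.

-589824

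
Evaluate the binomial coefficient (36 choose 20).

7307872110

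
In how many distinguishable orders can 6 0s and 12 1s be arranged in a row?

Choose positions for the 0s: C(18,6) = 18564.

18564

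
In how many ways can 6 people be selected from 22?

This is C(22,6) = 74613.

74613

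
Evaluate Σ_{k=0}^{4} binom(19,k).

5036

1 + 19 + 171 + 969 + 3876 = 5036.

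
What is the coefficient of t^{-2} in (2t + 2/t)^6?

960

General term: C(6,j)·(2t)^j·(2/t)^(6-j), with t-exponent 1j − 1(6−j) = 2j − 6.
Set 2j − 6 = -2: j = 2.
C(6,2) = 15; 2^2 = 4; 2^4 = 16.
Coefficient = 15 · 4 · 16 = 960.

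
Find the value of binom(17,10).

19448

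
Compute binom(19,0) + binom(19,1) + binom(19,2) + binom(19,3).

1160

1 + 19 + 171 + 969 = 1160.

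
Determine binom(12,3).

220

C(12,3) = (12·11·10) / 3! = 1320 / 6 = 220.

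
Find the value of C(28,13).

C(28,13) = (28·27·26·25·24·23·22·21·20·19·18·17·16) / 13! = 233153109116928000 / 6227020800 = 37442160.

37442160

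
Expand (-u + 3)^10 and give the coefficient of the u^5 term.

-61236

The general term is C(10,j)·(-u)^j·(3)^(10-j); the u^5 term has j = 5.
C(10,5) = 252.
Coefficient = C(10,5) · (-1)^5 · 3^5 = 252 · (-1) · 243 = -61236.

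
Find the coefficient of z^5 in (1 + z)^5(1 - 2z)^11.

Coefficient of z^5 = Σ_{j} C(5,j)·1^j·C(11,5-j)·(-2)^(5-j) for j from 0 to 5.
= (-14784) + 26400 + (-13200) + 2200 + (-110) + 1 = 507.

507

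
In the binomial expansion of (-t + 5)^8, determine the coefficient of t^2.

The general term is C(8,j)·(-t)^j·(5)^(8-j); the t^2 term has j = 2.
C(8,2) = 28.
Coefficient = C(8,2) · 5^6 = 28 · 15625 = 437500.

437500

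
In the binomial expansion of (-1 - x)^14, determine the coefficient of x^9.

The general term is C(14,j)·(-1)^j·(-x)^(14-j); the x^9 term has j = 5.
C(14,5) = 2002.
Coefficient = C(14,5) · (-1)^5 · (-1)^9 = 2002 · (-1) · (-1) = 2002.

2002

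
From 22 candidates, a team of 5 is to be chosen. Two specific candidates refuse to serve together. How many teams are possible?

All 5-subsets: C(22,5) = 26334. Those containing both fixed elements: C(20,3) = 1140.
26334 − 1140 = 25194.

25194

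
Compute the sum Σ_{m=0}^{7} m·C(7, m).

Differentiating (1+x)^7 and setting x=1: Σ m·C(7,m) = 7·2^6 = 448.

448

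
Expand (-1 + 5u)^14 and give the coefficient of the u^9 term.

The general term is C(14,j)·(-1)^j·(5u)^(14-j); the u^9 term has j = 5.
C(14,5) = 2002.
Coefficient = C(14,5) · (-1)^5 · 5^9 = 2002 · (-1) · 1953125 = -3910156250.

-3910156250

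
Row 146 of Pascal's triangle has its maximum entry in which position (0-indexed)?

73

C(146,i) is maximized at i = 146/2 = 73.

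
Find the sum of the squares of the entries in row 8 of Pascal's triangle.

12870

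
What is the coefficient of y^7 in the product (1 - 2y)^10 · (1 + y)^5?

180

Coefficient of y^7 = Σ_{j} C(10,j)·(-2)^j·C(5,7-j)·1^(7-j) for j from 2 to 7.
= 180 + (-4800) + 33600 + (-80640) + 67200 + (-15360) = 180.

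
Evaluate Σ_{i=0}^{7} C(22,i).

280600

1 + 22 + 231 + 1540 + 7315 + 26334 + 74613 + 170544 = 280600.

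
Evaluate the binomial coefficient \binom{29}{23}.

C(29,23) = C(29,6) by symmetry.
C(29,6) = (29·28·27·26·25·24) / 6! = 342014400 / 720 = 475020.

475020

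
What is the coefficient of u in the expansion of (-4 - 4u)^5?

The general term is C(5,j)·(-4)^j·(-4u)^(5-j); the u^1 term has j = 4.
C(5,4) = 5.
Coefficient = C(5,4) · (-4)^4 · (-4)^1 = 5 · 256 · (-4) = -5120.

-5120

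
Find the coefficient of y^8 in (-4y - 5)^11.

The general term is C(11,j)·(-4y)^j·(-5)^(11-j); the y^8 term has j = 8.
C(11,8) = 165.
Coefficient = C(11,8) · (-4)^8 · (-5)^3 = 165 · 65536 · (-125) = -1351680000.

-1351680000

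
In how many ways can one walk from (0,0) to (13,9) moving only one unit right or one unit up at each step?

497420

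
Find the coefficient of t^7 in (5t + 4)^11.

The general term is C(11,j)·(5t)^j·(4)^(11-j); the t^7 term has j = 7.
C(11,7) = 330.
Coefficient = C(11,7) · 5^7 · 4^4 = 330 · 78125 · 256 = 6600000000.

6600000000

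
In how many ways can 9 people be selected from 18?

48620

This is C(18,9) = 48620.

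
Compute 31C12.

141120525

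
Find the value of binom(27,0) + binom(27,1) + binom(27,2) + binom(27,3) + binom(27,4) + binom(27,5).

101584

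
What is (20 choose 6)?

38760

C(20,6) = (20·19·18·17·16·15) / 6! = 27907200 / 720 = 38760.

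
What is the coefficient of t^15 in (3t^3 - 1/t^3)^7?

-5103

General term: C(7,j)·(3t^3)^j·(-1/t^3)^(7-j), with t-exponent 3j − 3(7−j) = 6j − 21.
Set 6j − 21 = 15: j = 6.
C(7,6) = 7; 3^6 = 729; (-1)^1 = -1.
Coefficient = 7 · 729 · (-1) = -5103.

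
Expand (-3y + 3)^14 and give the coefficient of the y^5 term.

The general term is C(14,j)·(-3y)^j·(3)^(14-j); the y^5 term has j = 5.
C(14,5) = 2002.
Coefficient = C(14,5) · (-3)^5 · 3^9 = 2002 · (-243) · 19683 = -9575503938.

-9575503938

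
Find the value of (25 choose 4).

12650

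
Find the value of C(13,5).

1287

C(13,5) = (13·12·11·10·9) / 5! = 154440 / 120 = 1287.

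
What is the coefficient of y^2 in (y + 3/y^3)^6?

General term: C(6,j)·(y)^j·(3/y^3)^(6-j), with y-exponent 1j − 3(6−j) = 4j − 18.
Set 4j − 18 = 2: j = 5.
C(6,5) = 6; 1^5 = 1; 3^1 = 3.
Coefficient = 6 · 1 · 3 = 18.

18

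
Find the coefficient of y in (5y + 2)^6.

960

The general term is C(6,j)·(5y)^j·(2)^(6-j); the y^1 term has j = 1.
C(6,1) = 6.
Coefficient = C(6,1) · 5^1 · 2^5 = 6 · 5 · 32 = 960.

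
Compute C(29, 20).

10015005

C(29,20) = C(29,9) by symmetry.
C(29,9) = (29·28·27·26·25·24·23·22·21) / 9! = 3634245014400 / 362880 = 10015005.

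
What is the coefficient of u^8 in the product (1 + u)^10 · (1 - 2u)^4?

-579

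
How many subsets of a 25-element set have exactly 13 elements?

Choose the 13 positions: C(25,13) = 5200300.

5200300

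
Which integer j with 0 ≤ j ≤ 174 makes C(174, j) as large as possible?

87

C(174,j) is maximized at j = 174/2 = 87.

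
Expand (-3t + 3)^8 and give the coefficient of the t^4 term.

The general term is C(8,j)·(-3t)^j·(3)^(8-j); the t^4 term has j = 4.
C(8,4) = 70.
Coefficient = C(8,4) · (-3)^4 · 3^4 = 70 · 81 · 81 = 459270.

459270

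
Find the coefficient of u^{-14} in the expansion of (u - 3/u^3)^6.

General term: C(6,j)·(u)^j·(-3/u^3)^(6-j), with u-exponent 1j − 3(6−j) = 4j − 18.
Set 4j − 18 = -14: j = 1.
C(6,1) = 6; 1^1 = 1; (-3)^5 = -243.
Coefficient = 6 · 1 · (-243) = -1458.

-1458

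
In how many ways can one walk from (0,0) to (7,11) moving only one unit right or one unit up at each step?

31824

Each path is a sequence of 18 steps with 7 rights: C(18,7) = 31824.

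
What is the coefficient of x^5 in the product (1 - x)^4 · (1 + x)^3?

Coefficient of x^5 = Σ_{j} C(4,j)·(-1)^j·C(3,5-j)·1^(5-j) for j from 2 to 4.
= 6 + (-12) + 3 = -3.

-3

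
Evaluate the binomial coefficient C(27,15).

17383860

C(27,15) = C(27,12) by symmetry.
C(27,12) = (27·26·25·24·23·22·21·20·19·18·17·16) / 12! = 8326896754176000 / 479001600 = 17383860.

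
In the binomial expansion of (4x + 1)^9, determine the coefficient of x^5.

129024

The general term is C(9,j)·(4x)^j·(1)^(9-j); the x^5 term has j = 5.
C(9,5) = 126.
Coefficient = C(9,5) · 4^5 = 126 · 1024 = 129024.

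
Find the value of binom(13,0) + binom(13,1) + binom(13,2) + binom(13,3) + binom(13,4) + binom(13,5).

2380

1 + 13 + 78 + 286 + 715 + 1287 = 2380.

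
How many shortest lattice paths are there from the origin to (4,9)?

Each path is a sequence of 13 steps with 4 rights: C(13,4) = 715.

715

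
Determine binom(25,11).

4457400

C(25,11) = (25·24·23·22·21·20·19·18·17·16·15) / 11! = 177925144320000 / 39916800 = 4457400.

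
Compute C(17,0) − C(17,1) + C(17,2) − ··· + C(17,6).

8008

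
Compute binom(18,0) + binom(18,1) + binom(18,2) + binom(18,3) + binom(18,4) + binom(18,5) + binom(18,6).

31180

1 + 18 + 153 + 816 + 3060 + 8568 + 18564 = 31180.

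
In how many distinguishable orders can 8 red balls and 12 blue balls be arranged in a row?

Choose positions for the red balls: C(20,8) = 125970.

125970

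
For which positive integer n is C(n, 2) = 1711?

59

n(n−1)/2 = 1711 ⇒ n(n−1) = 3422. Since 59·58 = 3422, n = 59.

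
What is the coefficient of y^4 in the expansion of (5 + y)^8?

43750

The general term is C(8,j)·(5)^j·(y)^(8-j); the y^4 term has j = 4.
C(8,4) = 70.
Coefficient = C(8,4) · 5^4 = 70 · 625 = 43750.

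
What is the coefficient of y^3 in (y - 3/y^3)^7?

-21

General term: C(7,j)·(y)^j·(-3/y^3)^(7-j), with y-exponent 1j − 3(7−j) = 4j − 21.
Set 4j − 21 = 3: j = 6.
C(7,6) = 7; 1^6 = 1; (-3)^1 = -3.
Coefficient = 7 · 1 · (-3) = -21.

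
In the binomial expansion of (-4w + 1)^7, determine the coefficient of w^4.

8960

The general term is C(7,j)·(-4w)^j·(1)^(7-j); the w^4 term has j = 4.
C(7,4) = 35.
Coefficient = C(7,4) · (-4)^4 = 35 · 256 = 8960.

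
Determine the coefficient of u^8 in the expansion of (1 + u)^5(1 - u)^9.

Coefficient of u^8 = Σ_{j} C(5,j)·1^j·C(9,8-j)·(-1)^(8-j) for j from 0 to 5.
= 9 + (-180) + 840 + (-1260) + 630 + (-84) = -45.

-45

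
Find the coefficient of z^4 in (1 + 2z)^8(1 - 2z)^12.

-304

Coefficient of z^4 = Σ_{j} C(8,j)·2^j·C(12,4-j)·(-2)^(4-j) for j from 0 to 4.
= 7920 + (-28160) + 29568 + (-10752) + 1120 = -304.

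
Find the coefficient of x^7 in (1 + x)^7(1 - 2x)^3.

-69

Coefficient of x^7 = Σ_{j} C(7,j)·1^j·C(3,7-j)·(-2)^(7-j) for j from 4 to 7.
= (-280) + 252 + (-42) + 1 = -69.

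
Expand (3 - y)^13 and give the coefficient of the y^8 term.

312741

The general term is C(13,j)·(3)^j·(-y)^(13-j); the y^8 term has j = 5.
C(13,5) = 1287.
Coefficient = C(13,5) · 3^5 = 1287 · 243 = 312741.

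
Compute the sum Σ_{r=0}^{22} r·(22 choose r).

46137344

Since r·C(22,r) = 22·C(21,r−1), the sum is 22·2^21 = 22·2097152 = 46137344.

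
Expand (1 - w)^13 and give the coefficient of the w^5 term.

-1287

The general term is C(13,j)·(1)^j·(-w)^(13-j); the w^5 term has j = 8.
C(13,8) = 1287.
Coefficient = C(13,8) · (-1)^5 = 1287 · (-1) = -1287.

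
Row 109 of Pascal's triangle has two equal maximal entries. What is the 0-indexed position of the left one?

For odd n = 109, C(109,k) peaks at k = (n−1)/2 and (n+1)/2; the smaller is 54.

54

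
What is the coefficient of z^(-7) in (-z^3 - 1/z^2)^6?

General term: C(6,j)·(-z^3)^j·(-1/z^2)^(6-j), with z-exponent 3j − 2(6−j) = 5j − 12.
Set 5j − 12 = -7: j = 1.
C(6,1) = 6; (-1)^1 = -1; (-1)^5 = -1.
Coefficient = 6 · (-1) · (-1) = 6.

6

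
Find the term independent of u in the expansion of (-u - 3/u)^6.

540

General term: C(6,j)·(-u)^j·(-3/u)^(6-j), with u-exponent 1j − 1(6−j) = 2j − 6.
Set 2j − 6 = 0: j = 3.
C(6,3) = 20; (-1)^3 = -1; (-3)^3 = -27.
Coefficient = 20 · (-1) · (-27) = 540.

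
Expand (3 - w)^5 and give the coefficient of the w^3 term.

The general term is C(5,j)·(3)^j·(-w)^(5-j); the w^3 term has j = 2.
C(5,2) = 10.
Coefficient = C(5,2) · 3^2 · (-1)^3 = 10 · 9 · (-1) = -90.

-90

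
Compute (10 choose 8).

45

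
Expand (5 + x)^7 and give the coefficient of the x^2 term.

The general term is C(7,j)·(5)^j·(x)^(7-j); the x^2 term has j = 5.
C(7,5) = 21.
Coefficient = C(7,5) · 5^5 = 21 · 3125 = 65625.

65625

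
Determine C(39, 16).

37711260990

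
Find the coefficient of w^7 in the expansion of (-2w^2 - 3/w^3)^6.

576

General term: C(6,j)·(-2w^2)^j·(-3/w^3)^(6-j), with w-exponent 2j − 3(6−j) = 5j − 18.
Set 5j − 18 = 7: j = 5.
C(6,5) = 6; (-2)^5 = -32; (-3)^1 = -3.
Coefficient = 6 · (-32) · (-3) = 576.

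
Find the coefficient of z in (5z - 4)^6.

The general term is C(6,j)·(5z)^j·(-4)^(6-j); the z^1 term has j = 1.
C(6,1) = 6.
Coefficient = C(6,1) · 5^1 · (-4)^5 = 6 · 5 · (-1024) = -30720.

-30720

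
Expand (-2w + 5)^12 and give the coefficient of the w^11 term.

The general term is C(12,j)·(-2w)^j·(5)^(12-j); the w^11 term has j = 11.
C(12,11) = 12.
Coefficient = C(12,11) · (-2)^11 · 5^1 = 12 · (-2048) · 5 = -122880.

-122880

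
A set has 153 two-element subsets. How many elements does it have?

18

n(n−1)/2 = 153 ⇒ n(n−1) = 306. Since 18·17 = 306, n = 18.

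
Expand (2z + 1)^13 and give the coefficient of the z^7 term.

The general term is C(13,j)·(2z)^j·(1)^(13-j); the z^7 term has j = 7.
C(13,7) = 1716.
Coefficient = C(13,7) · 2^7 = 1716 · 128 = 219648.

219648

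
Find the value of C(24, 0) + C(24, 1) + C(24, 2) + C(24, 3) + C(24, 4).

12951

1 + 24 + 276 + 2024 + 10626 = 12951.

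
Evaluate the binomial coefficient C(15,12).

C(15,12) = C(15,3) by symmetry.
C(15,3) = (15·14·13) / 3! = 2730 / 6 = 455.

455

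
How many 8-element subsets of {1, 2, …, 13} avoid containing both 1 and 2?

All 8-subsets: C(13,8) = 1287. Those containing both fixed elements: C(11,6) = 462.
1287 − 462 = 825.

825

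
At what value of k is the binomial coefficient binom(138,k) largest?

C(138,k) is maximized at k = 138/2 = 69.

69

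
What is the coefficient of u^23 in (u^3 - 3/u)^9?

General term: C(9,j)·(u^3)^j·(-3/u)^(9-j), with u-exponent 3j − 1(9−j) = 4j − 9.
Set 4j − 9 = 23: j = 8.
C(9,8) = 9; 1^8 = 1; (-3)^1 = -3.
Coefficient = 9 · 1 · (-3) = -27.

-27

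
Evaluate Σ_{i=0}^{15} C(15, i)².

155117520

By Vandermonde's identity, Σ C(15,i)² = C(30,15) = 155117520.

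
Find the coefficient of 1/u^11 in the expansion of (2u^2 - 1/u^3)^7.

General term: C(7,j)·(2u^2)^j·(-1/u^3)^(7-j), with u-exponent 2j − 3(7−j) = 5j − 21.
Set 5j − 21 = -11: j = 2.
C(7,2) = 21; 2^2 = 4; (-1)^5 = -1.
Coefficient = 21 · 4 · (-1) = -84.

-84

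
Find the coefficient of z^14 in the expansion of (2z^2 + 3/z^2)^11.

General term: C(11,j)·(2z^2)^j·(3/z^2)^(11-j), with z-exponent 2j − 2(11−j) = 4j − 22.
Set 4j − 22 = 14: j = 9.
C(11,9) = 55; 2^9 = 512; 3^2 = 9.
Coefficient = 55 · 512 · 9 = 253440.

253440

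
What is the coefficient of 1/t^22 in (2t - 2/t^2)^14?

General term: C(14,j)·(2t)^j·(-2/t^2)^(14-j), with t-exponent 1j − 2(14−j) = 3j − 28.
Set 3j − 28 = -22: j = 2.
C(14,2) = 91; 2^2 = 4; (-2)^12 = 4096.
Coefficient = 91 · 4 · 4096 = 1490944.

1490944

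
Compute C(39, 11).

C(39,11) = (39·38·37·36·35·34·33·32·31·30·29) / 11! = 66902793897139200 / 39916800 = 1676056044.

1676056044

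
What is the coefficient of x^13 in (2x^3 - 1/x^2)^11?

42240

General term: C(11,j)·(2x^3)^j·(-1/x^2)^(11-j), with x-exponent 3j − 2(11−j) = 5j − 22.
Set 5j − 22 = 13: j = 7.
C(11,7) = 330; 2^7 = 128; (-1)^4 = 1.
Coefficient = 330 · 128 · 1 = 42240.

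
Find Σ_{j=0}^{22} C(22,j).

The entries of row 22 sum to 2^22 = 4194304.

4194304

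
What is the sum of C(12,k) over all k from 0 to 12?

The entries of row 12 sum to 2^12 = 4096.

4096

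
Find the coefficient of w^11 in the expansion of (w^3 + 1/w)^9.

126

General term: C(9,j)·(w^3)^j·(1/w)^(9-j), with w-exponent 3j − 1(9−j) = 4j − 9.
Set 4j − 9 = 11: j = 5.
C(9,5) = 126; 1^5 = 1; 1^4 = 1.
Coefficient = 126 · 1 · 1 = 126.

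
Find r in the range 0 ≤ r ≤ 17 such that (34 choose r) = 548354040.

12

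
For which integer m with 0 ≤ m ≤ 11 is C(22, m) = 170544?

C(22,m) increases on 0 ≤ m ≤ 11. C(22,6) = 74613 and C(22,7) = 170544, so m = 7.

7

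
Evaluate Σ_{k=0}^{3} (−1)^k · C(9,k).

-56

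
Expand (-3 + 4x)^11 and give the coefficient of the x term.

2598156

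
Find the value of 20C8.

125970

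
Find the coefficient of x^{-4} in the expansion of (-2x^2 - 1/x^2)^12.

25344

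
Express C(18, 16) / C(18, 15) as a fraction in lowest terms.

3/16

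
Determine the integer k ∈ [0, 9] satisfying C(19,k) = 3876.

4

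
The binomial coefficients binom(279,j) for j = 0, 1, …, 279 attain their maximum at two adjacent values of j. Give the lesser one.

For odd n = 279, C(279,j) peaks at j = (n−1)/2 and (n+1)/2; the lesser is 139.

139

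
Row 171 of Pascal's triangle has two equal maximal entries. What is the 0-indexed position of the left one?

For odd n = 171, C(171,m) peaks at m = (n−1)/2 and (n+1)/2; the lower is 85.

85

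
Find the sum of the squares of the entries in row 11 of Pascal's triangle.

705432

Σ C(11,k)² is the coefficient of x^11 in (1+x)^11(1+x)^11 = (1+x)^22, i.e. C(22,11) = 705432.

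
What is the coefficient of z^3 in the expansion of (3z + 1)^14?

The general term is C(14,j)·(3z)^j·(1)^(14-j); the z^3 term has j = 3.
C(14,3) = 364.
Coefficient = C(14,3) · 3^3 = 364 · 27 = 9828.

9828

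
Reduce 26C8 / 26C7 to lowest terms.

19/8

C(n,k+1)/C(n,k) = (n−k)/(k+1) = (26−7)/(7+1) = 19/8.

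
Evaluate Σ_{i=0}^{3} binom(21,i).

1562

1 + 21 + 210 + 1330 = 1562.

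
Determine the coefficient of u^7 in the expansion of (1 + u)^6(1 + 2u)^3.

198

Coefficient of u^7 = Σ_{j} C(6,j)·1^j·C(3,7-j)·2^(7-j) for j from 4 to 6.
= 120 + 72 + 6 = 198.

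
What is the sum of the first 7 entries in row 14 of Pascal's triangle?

1 + 14 + 91 + 364 + 1001 + 2002 + 3003 = 6476.

6476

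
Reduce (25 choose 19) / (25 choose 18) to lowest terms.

7/19

C(n,k+1)/C(n,k) = (n−k)/(k+1) = (25−18)/(18+1) = 7/19.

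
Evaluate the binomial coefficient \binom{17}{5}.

6188

C(17,5) = (17·16·15·14·13) / 5! = 742560 / 120 = 6188.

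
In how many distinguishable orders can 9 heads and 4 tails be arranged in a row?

Choose positions for the heads: C(13,9) = 715.

715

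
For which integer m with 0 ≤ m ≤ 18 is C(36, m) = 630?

C(36,m) increases on 0 ≤ m ≤ 18. C(36,1) = 36 and C(36,2) = 630, so m = 2.

2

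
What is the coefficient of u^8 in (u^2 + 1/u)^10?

General term: C(10,j)·(u^2)^j·(1/u)^(10-j), with u-exponent 2j − 1(10−j) = 3j − 10.
Set 3j − 10 = 8: j = 6.
C(10,6) = 210; 1^6 = 1; 1^4 = 1.
Coefficient = 210 · 1 · 1 = 210.

210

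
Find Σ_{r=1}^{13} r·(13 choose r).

53248

Since r·C(13,r) = 13·C(12,r−1), the sum is 13·2^12 = 13·4096 = 53248.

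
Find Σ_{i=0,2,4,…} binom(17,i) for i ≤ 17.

65536

Half of (1+1)^17 + (1−1)^17 gives the even-index sum: 2^16 = 65536.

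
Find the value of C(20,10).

C(20,10) = (20·19·18·17·16·15·14·13·12·11) / 10! = 670442572800 / 3628800 = 184756.

184756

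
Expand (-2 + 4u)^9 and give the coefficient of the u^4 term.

-1032192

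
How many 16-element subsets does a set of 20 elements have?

4845

C(20,16) = C(20,4) by symmetry.
C(20,4) = (20·19·18·17) / 4! = 116280 / 24 = 4845.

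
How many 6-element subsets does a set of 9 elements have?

C(9,6) = C(9,3) by symmetry.
C(9,3) = (9·8·7) / 3! = 504 / 6 = 84.

84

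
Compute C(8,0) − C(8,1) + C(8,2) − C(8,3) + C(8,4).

The partial alternating sum Σ_{k=0}^{4} (−1)^k C(8,k) = (−1)^4 C(7,4) = 35.

35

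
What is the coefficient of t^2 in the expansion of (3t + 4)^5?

5760

The general term is C(5,j)·(3t)^j·(4)^(5-j); the t^2 term has j = 2.
C(5,2) = 10.
Coefficient = C(5,2) · 3^2 · 4^3 = 10 · 9 · 64 = 5760.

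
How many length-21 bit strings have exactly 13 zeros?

203490

Choose the 13 positions: C(21,13) = 203490.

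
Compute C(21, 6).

C(21,6) = (21·20·19·18·17·16) / 6! = 39070080 / 720 = 54264.

54264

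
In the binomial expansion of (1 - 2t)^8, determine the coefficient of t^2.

The general term is C(8,j)·(1)^j·(-2t)^(8-j); the t^2 term has j = 6.
C(8,6) = 28.
Coefficient = C(8,6) · (-2)^2 = 28 · 4 = 112.

112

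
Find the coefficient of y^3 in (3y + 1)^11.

4455

The general term is C(11,j)·(3y)^j·(1)^(11-j); the y^3 term has j = 3.
C(11,3) = 165.
Coefficient = C(11,3) · 3^3 = 165 · 27 = 4455.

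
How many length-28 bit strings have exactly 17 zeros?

21474180

Choose the 17 positions: C(28,17) = 21474180.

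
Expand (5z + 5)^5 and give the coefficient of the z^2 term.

The general term is C(5,j)·(5z)^j·(5)^(5-j); the z^2 term has j = 2.
C(5,2) = 10.
Coefficient = C(5,2) · 5^2 · 5^3 = 10 · 25 · 125 = 31250.

31250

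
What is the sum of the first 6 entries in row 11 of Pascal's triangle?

1024

1 + 11 + 55 + 165 + 330 + 462 = 1024.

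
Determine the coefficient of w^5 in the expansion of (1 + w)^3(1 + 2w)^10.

21204

Coefficient of w^5 = Σ_{j} C(3,j)·1^j·C(10,5-j)·2^(5-j) for j from 0 to 3.
= 8064 + 10080 + 2880 + 180 = 21204.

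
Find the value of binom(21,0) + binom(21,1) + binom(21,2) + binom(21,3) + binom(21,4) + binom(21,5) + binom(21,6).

1 + 21 + 210 + 1330 + 5985 + 20349 + 54264 = 82160.

82160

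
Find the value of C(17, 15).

C(17,15) = C(17,2) by symmetry.
C(17,2) = (17·16) / 2! = 272 / 2 = 136.

136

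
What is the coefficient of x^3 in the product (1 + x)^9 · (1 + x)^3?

(1 + x)^9(1 + x)^3 = (1 + x)^12, so the coefficient of x^3 is C(12,3)·1^3 = 220·1 = 220.

220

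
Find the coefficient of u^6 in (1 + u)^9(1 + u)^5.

3003

(1 + u)^9(1 + u)^5 = (1 + u)^14, so the coefficient of u^6 is C(14,6)·1^6 = 3003·1 = 3003.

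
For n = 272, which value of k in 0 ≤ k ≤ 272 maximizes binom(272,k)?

136

C(272,k) is maximized at k = 272/2 = 136.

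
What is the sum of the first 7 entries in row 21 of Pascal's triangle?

82160

1 + 21 + 210 + 1330 + 5985 + 20349 + 54264 = 82160.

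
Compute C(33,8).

C(33,8) = (33·32·31·30·29·28·27·26) / 8! = 559809169920 / 40320 = 13884156.

13884156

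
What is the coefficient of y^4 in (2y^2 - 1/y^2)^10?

General term: C(10,j)·(2y^2)^j·(-1/y^2)^(10-j), with y-exponent 2j − 2(10−j) = 4j − 20.
Set 4j − 20 = 4: j = 6.
C(10,6) = 210; 2^6 = 64; (-1)^4 = 1.
Coefficient = 210 · 64 · 1 = 13440.

13440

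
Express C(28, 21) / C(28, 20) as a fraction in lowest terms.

8/21

C(n,k+1)/C(n,k) = (n−k)/(k+1) = (28−20)/(20+1) = 8/21.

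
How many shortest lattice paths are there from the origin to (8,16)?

735471

Each path is a sequence of 24 steps with 8 rights: C(24,8) = 735471.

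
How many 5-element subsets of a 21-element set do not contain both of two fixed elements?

All 5-subsets: C(21,5) = 20349. Those containing both fixed elements: C(19,3) = 969.
20349 − 969 = 19380.

19380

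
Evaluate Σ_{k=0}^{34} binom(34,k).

Setting x = 1 in (1+x)^34 gives Σ C(34,k) = 2^34 = 17179869184.

17179869184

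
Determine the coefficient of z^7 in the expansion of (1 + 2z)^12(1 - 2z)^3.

Coefficient of z^7 = Σ_{j} C(12,j)·2^j·C(3,7-j)·(-2)^(7-j) for j from 4 to 7.
= (-63360) + 304128 + (-354816) + 101376 = -12672.

-12672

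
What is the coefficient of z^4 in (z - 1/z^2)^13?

-286

General term: C(13,j)·(z)^j·(-1/z^2)^(13-j), with z-exponent 1j − 2(13−j) = 3j − 26.
Set 3j − 26 = 4: j = 10.
C(13,10) = 286; 1^10 = 1; (-1)^3 = -1.
Coefficient = 286 · 1 · (-1) = -286.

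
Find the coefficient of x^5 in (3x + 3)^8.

The general term is C(8,j)·(3x)^j·(3)^(8-j); the x^5 term has j = 5.
C(8,5) = 56.
Coefficient = C(8,5) · 3^5 · 3^3 = 56 · 243 · 27 = 367416.

367416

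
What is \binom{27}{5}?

C(27,5) = (27·26·25·24·23) / 5! = 9687600 / 120 = 80730.

80730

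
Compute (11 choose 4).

330

C(11,4) = (11·10·9·8) / 4! = 7920 / 24 = 330.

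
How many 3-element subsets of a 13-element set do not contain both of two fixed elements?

275

All 3-subsets: C(13,3) = 286. Those containing both fixed elements: C(11,1) = 11.
286 − 11 = 275.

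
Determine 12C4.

C(12,4) = (12·11·10·9) / 4! = 11880 / 24 = 495.

495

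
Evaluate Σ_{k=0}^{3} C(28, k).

1 + 28 + 378 + 3276 = 3683.

3683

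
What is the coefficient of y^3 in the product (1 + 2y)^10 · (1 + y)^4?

Coefficient of y^3 = Σ_{j} C(10,j)·2^j·C(4,3-j)·1^(3-j) for j from 0 to 3.
= 4 + 120 + 720 + 960 = 1804.

1804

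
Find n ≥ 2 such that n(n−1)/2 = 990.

n(n−1)/2 = 990 ⇒ n(n−1) = 1980. Since 45·44 = 1980, n = 45.

45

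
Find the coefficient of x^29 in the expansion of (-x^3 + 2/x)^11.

General term: C(11,j)·(-x^3)^j·(2/x)^(11-j), with x-exponent 3j − 1(11−j) = 4j − 11.
Set 4j − 11 = 29: j = 10.
C(11,10) = 11; (-1)^10 = 1; 2^1 = 2.
Coefficient = 11 · 1 · 2 = 22.

22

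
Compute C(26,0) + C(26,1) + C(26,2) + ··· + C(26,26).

67108864

Setting x = 1 in (1+x)^26 gives Σ C(26,r) = 2^26 = 67108864.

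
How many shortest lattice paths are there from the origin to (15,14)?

Each path is a sequence of 29 steps with 15 rights: C(29,15) = 77558760.

77558760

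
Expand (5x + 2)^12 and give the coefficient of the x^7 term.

1980000000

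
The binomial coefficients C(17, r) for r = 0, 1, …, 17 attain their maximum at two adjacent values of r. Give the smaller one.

8

For odd n = 17, C(17,r) peaks at r = (n−1)/2 and (n+1)/2; the smaller is 8.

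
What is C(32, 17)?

565722720

C(32,17) = C(32,15) by symmetry.
C(32,15) = (32·31·30·29·28·27·26·25·24·23·22·21·20·19·18) / 15! = 739781100339240960000 / 1307674368000 = 565722720.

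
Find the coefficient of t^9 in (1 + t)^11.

The general term is C(11,j)·(1)^j·(t)^(11-j); the t^9 term has j = 2.
C(11,2) = 55.
Coefficient = C(11,2) = 55.

55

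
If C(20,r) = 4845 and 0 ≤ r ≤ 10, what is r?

4

C(20,r) increases on 0 ≤ r ≤ 10. C(20,3) = 1140 and C(20,4) = 4845, so r = 4.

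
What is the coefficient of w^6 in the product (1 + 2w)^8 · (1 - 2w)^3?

896

Coefficient of w^6 = Σ_{j} C(8,j)·2^j·C(3,6-j)·(-2)^(6-j) for j from 3 to 6.
= (-3584) + 13440 + (-10752) + 1792 = 896.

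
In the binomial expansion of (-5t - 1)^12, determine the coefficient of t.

60

The general term is C(12,j)·(-5t)^j·(-1)^(12-j); the t^1 term has j = 1.
C(12,1) = 12.
Coefficient = C(12,1) · (-5)^1 · (-1)^11 = 12 · (-5) · (-1) = 60.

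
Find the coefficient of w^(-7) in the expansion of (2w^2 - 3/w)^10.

-393660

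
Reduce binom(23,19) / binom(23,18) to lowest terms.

5/19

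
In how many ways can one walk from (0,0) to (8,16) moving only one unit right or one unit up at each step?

735471

Each path is a sequence of 24 steps with 8 rights: C(24,8) = 735471.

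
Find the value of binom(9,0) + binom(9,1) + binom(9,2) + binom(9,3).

130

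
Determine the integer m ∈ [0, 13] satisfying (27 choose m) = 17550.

4

C(27,m) increases on 0 ≤ m ≤ 13. C(27,3) = 2925 and C(27,4) = 17550, so m = 4.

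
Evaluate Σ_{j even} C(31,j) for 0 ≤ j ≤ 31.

1073741824

Half of (1+1)^31 + (1−1)^31 gives the even-index sum: 2^30 = 1073741824.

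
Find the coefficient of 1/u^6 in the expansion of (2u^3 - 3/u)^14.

193444524

General term: C(14,j)·(2u^3)^j·(-3/u)^(14-j), with u-exponent 3j − 1(14−j) = 4j − 14.
Set 4j − 14 = -6: j = 2.
C(14,2) = 91; 2^2 = 4; (-3)^12 = 531441.
Coefficient = 91 · 4 · 531441 = 193444524.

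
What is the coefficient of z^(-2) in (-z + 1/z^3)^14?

General term: C(14,j)·(-z)^j·(1/z^3)^(14-j), with z-exponent 1j − 3(14−j) = 4j − 42.
Set 4j − 42 = -2: j = 10.
C(14,10) = 1001; (-1)^10 = 1; 1^4 = 1.
Coefficient = 1001 · 1 · 1 = 1001.

1001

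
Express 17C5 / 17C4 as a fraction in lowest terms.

C(n,k+1)/C(n,k) = (n−k)/(k+1) = (17−4)/(4+1) = 13/5.

13/5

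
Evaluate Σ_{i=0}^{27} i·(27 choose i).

Since i·C(27,i) = 27·C(26,i−1), the sum is 27·2^26 = 27·67108864 = 1811939328.

1811939328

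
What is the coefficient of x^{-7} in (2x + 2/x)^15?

44728320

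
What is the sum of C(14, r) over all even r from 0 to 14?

8192

Even-r terms of row 14 sum to 2^13 = 8192.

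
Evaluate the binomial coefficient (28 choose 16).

30421755

C(28,16) = C(28,12) by symmetry.
C(28,12) = (28·27·26·25·24·23·22·21·20·19·18·17) / 12! = 14572069319808000 / 479001600 = 30421755.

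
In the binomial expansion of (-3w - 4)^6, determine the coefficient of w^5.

The general term is C(6,j)·(-3w)^j·(-4)^(6-j); the w^5 term has j = 5.
C(6,5) = 6.
Coefficient = C(6,5) · (-3)^5 · (-4)^1 = 6 · (-243) · (-4) = 5832.

5832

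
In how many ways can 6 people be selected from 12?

924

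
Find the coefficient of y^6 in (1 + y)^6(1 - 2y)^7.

393

Coefficient of y^6 = Σ_{j} C(6,j)·1^j·C(7,6-j)·(-2)^(6-j) for j from 0 to 6.
= 448 + (-4032) + 8400 + (-5600) + 1260 + (-84) + 1 = 393.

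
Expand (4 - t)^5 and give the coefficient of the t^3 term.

The general term is C(5,j)·(4)^j·(-t)^(5-j); the t^3 term has j = 2.
C(5,2) = 10.
Coefficient = C(5,2) · 4^2 · (-1)^3 = 10 · 16 · (-1) = -160.

-160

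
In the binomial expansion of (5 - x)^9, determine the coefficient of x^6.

10500

The general term is C(9,j)·(5)^j·(-x)^(9-j); the x^6 term has j = 3.
C(9,3) = 84.
Coefficient = C(9,3) · 5^3 = 84 · 125 = 10500.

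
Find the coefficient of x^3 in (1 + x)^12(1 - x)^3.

57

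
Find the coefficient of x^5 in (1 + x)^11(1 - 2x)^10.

Coefficient of x^5 = Σ_{j} C(11,j)·1^j·C(10,5-j)·(-2)^(5-j) for j from 0 to 5.
= (-8064) + 36960 + (-52800) + 29700 + (-6600) + 462 = -342.

-342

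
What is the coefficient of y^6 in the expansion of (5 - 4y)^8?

2867200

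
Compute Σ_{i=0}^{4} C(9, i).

256

1 + 9 + 36 + 84 + 126 = 256.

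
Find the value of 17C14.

680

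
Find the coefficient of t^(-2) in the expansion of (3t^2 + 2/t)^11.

General term: C(11,j)·(3t^2)^j·(2/t)^(11-j), with t-exponent 2j − 1(11−j) = 3j − 11.
Set 3j − 11 = -2: j = 3.
C(11,3) = 165; 3^3 = 27; 2^8 = 256.
Coefficient = 165 · 27 · 256 = 1140480.

1140480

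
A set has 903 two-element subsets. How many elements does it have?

43

n(n−1)/2 = 903 ⇒ n(n−1) = 1806. Since 43·42 = 1806, n = 43.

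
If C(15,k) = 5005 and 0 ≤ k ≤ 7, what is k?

6

C(15,k) increases on 0 ≤ k ≤ 7. C(15,5) = 3003 and C(15,6) = 5005, so k = 6.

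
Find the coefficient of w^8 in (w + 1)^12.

The general term is C(12,j)·(w)^j·(1)^(12-j); the w^8 term has j = 8.
C(12,8) = 495.
Coefficient = C(12,8) = 495.

495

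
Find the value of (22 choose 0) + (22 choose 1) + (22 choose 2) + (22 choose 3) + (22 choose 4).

9109

1 + 22 + 231 + 1540 + 7315 = 9109.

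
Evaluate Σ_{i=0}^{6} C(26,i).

1 + 26 + 325 + 2600 + 14950 + 65780 + 230230 = 313912.

313912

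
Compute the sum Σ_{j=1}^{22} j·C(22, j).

46137344

Differentiating (1+x)^22 and setting x=1: Σ j·C(22,j) = 22·2^21 = 46137344.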